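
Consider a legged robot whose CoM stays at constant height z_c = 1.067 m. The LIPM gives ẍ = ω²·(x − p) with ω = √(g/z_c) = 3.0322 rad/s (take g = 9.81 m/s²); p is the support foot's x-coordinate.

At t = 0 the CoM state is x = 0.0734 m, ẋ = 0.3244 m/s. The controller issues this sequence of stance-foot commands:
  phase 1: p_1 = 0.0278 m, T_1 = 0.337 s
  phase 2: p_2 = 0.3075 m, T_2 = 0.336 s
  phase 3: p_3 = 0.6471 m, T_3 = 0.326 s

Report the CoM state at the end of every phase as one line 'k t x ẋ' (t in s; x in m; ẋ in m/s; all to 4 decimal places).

phase 1: p=0.0278, T=0.337, ωT=1.021851, cosh=1.569131, sinh=1.209203; start (x,ẋ)=(0.073400, 0.324400) → end (x,ẋ)=(0.228719, 0.676221)
phase 2: p=0.3075, T=0.336, ωT=1.018819, cosh=1.565472, sinh=1.204451; start (x,ẋ)=(0.228719, 0.676221) → end (x,ẋ)=(0.452779, 0.770885)
phase 3: p=0.6471, T=0.326, ωT=0.988497, cosh=1.529664, sinh=1.157529; start (x,ẋ)=(0.452779, 0.770885) → end (x,ẋ)=(0.644136, 0.497156)

1 0.3370 0.2287 0.6762
2 0.6730 0.4528 0.7709
3 0.9990 0.6441 0.4972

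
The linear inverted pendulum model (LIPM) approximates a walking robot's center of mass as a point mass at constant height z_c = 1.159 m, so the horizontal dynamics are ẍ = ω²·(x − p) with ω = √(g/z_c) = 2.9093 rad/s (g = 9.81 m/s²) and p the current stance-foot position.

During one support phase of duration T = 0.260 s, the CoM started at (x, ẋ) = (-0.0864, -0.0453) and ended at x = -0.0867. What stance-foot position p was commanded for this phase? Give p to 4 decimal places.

ωT = 2.9093·0.260 = 0.756418; cosh(ωT) = 1.299988, sinh(ωT) = 0.830643
x(T) = p + (x₀−p)·cosh(ωT) + (ẋ₀/ω)·sinh(ωT) ⇒ p·(1 − cosh) = x(T) − x₀·cosh − (ẋ₀/ω)·sinh
numerator   = -0.0867 − (-0.0864)·1.299988 − (-0.0453/2.9093)·0.830643 = 0.038553
denominator = 1 − 1.299988 = -0.299988
p = 0.038553 / -0.299988 = -0.1285

p = -0.1285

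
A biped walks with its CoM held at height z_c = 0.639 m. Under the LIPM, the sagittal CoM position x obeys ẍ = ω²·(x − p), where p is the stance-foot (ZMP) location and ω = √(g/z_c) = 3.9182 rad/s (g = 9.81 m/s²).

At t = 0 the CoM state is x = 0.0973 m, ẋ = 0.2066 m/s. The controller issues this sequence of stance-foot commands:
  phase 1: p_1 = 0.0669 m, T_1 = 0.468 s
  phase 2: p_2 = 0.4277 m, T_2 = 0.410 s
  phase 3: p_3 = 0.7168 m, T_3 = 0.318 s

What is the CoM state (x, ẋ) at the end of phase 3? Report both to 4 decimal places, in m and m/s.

phase 1: p=0.0669, T=0.468, ωT=1.833718, cosh=3.208462, sinh=3.048643; start (x,ẋ)=(0.097300, 0.206600) → end (x,ẋ)=(0.325187, 1.026002)
phase 2: p=0.4277, T=0.410, ωT=1.606462, cosh=2.592869, sinh=2.392273; start (x,ẋ)=(0.325187, 1.026002) → end (x,ẋ)=(0.788327, 1.699393)
phase 3: p=0.7168, T=0.318, ωT=1.245988, cosh=1.882012, sinh=1.594355; start (x,ẋ)=(0.788327, 1.699393) → end (x,ẋ)=(1.542915, 3.645107)

x = 1.5429, ẋ = 3.6451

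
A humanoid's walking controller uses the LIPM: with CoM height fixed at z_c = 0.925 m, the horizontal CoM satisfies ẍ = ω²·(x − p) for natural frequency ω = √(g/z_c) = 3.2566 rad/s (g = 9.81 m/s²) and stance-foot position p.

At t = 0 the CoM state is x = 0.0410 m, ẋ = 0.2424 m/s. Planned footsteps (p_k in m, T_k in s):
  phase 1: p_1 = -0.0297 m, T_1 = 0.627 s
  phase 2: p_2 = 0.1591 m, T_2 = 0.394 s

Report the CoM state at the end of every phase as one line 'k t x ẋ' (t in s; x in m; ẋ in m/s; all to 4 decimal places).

1 0.6270 0.5292 1.8217
2 1.0210 1.8095 5.5457

phase 1: p=-0.0297, T=0.627, ωT=2.041888, cosh=3.917464, sinh=3.787680; start (x,ẋ)=(0.041000, 0.242400) → end (x,ẋ)=(0.529195, 1.821675)
phase 2: p=0.1591, T=0.394, ωT=1.283100, cosh=1.942492, sinh=1.665316; start (x,ẋ)=(0.529195, 1.821675) → end (x,ẋ)=(1.809550, 5.545713)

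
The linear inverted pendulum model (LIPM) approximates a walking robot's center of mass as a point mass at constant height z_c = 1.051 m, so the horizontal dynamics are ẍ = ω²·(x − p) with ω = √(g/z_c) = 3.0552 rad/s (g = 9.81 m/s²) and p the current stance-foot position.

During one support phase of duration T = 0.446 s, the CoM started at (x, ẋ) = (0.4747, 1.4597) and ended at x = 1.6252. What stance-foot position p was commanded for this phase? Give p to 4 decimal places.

ωT = 3.0552·0.446 = 1.362619; cosh(ωT) = 2.081200, sinh(ωT) = 1.825211
x(T) = p + (x₀−p)·cosh(ωT) + (ẋ₀/ω)·sinh(ωT) ⇒ p·(1 − cosh) = x(T) − x₀·cosh − (ẋ₀/ω)·sinh
numerator   = 1.6252 − (0.4747)·2.081200 − (1.4597/3.0552)·1.825211 = -0.234787
denominator = 1 − 2.081200 = -1.081200
p = -0.234787 / -1.081200 = 0.2172

p = 0.2172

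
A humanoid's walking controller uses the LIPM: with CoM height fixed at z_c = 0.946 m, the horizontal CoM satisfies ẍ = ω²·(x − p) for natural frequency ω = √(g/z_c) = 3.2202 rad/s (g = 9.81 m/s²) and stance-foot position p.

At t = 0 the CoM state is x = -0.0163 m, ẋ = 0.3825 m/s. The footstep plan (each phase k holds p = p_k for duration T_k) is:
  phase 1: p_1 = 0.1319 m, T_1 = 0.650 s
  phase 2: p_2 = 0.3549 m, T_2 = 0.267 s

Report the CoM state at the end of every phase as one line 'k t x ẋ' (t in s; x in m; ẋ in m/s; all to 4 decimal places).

1 0.6500 -0.0039 -0.3312
2 0.9170 -0.2446 -1.5816

phase 1: p=0.1319, T=0.650, ωT=2.093130, cosh=4.116781, sinh=3.993480; start (x,ẋ)=(-0.016300, 0.382500) → end (x,ẋ)=(-0.003856, -0.331154)
phase 2: p=0.3549, T=0.267, ωT=0.859793, cosh=1.392961, sinh=0.969711; start (x,ẋ)=(-0.003856, -0.331154) → end (x,ẋ)=(-0.244554, -1.581559)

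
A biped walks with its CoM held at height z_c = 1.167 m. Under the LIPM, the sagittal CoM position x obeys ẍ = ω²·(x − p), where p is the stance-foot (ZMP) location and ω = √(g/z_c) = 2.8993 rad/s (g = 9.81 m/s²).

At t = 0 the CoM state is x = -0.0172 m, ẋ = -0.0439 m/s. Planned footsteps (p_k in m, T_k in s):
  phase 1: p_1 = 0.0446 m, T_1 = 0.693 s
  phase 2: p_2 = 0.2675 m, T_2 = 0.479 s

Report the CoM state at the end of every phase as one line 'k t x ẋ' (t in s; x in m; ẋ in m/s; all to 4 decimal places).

1 0.6930 -0.2454 -0.8227
2 1.1720 -1.3584 -4.5483

phase 1: p=0.0446, T=0.693, ωT=2.009215, cosh=3.795777, sinh=3.661683; start (x,ẋ)=(-0.017200, -0.043900) → end (x,ẋ)=(-0.245423, -0.822723)
phase 2: p=0.2675, T=0.479, ωT=1.388765, cosh=2.129638, sinh=1.880255; start (x,ẋ)=(-0.245423, -0.822723) → end (x,ẋ)=(-1.358393, -4.548262)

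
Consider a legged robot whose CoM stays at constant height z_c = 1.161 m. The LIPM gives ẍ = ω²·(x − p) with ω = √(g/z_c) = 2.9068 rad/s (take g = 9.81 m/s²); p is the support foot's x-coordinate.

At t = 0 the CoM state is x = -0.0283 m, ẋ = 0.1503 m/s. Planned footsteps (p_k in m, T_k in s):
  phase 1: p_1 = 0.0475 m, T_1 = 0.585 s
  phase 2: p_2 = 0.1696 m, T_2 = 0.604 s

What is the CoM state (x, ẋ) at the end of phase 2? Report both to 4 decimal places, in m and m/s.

phase 1: p=0.0475, T=0.585, ωT=1.700478, cosh=2.829580, sinh=2.646984; start (x,ẋ)=(-0.028300, 0.150300) → end (x,ẋ)=(-0.030116, -0.157938)
phase 2: p=0.1696, T=0.604, ωT=1.755707, cosh=2.980162, sinh=2.807377; start (x,ẋ)=(-0.030116, -0.157938) → end (x,ẋ)=(-0.578123, -2.100464)

x = -0.5781, ẋ = -2.1005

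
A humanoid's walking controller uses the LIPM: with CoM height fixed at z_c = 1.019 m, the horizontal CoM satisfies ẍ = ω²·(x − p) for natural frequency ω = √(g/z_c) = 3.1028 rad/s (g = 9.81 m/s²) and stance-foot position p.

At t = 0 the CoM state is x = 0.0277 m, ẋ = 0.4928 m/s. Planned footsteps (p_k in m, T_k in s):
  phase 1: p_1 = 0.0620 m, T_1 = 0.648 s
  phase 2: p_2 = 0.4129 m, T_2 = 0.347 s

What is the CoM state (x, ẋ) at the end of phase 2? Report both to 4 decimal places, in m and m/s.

x = 1.1984, ẋ = 2.8356

phase 1: p=0.0620, T=0.648, ωT=2.010614, cosh=3.800905, sinh=3.666999; start (x,ẋ)=(0.027700, 0.492800) → end (x,ẋ)=(0.514037, 1.482822)
phase 2: p=0.4129, T=0.347, ωT=1.076672, cosh=1.637811, sinh=1.297084; start (x,ẋ)=(0.514037, 1.482822) → end (x,ẋ)=(1.198418, 2.835619)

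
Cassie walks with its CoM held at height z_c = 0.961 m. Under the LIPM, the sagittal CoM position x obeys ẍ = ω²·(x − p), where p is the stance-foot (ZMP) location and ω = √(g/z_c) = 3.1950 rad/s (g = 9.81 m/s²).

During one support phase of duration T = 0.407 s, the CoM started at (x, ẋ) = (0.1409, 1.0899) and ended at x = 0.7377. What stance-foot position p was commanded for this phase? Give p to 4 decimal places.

ωT = 3.1950·0.407 = 1.300365; cosh(ωT) = 1.971534, sinh(ωT) = 1.699102
x(T) = p + (x₀−p)·cosh(ωT) + (ẋ₀/ω)·sinh(ωT) ⇒ p·(1 − cosh) = x(T) − x₀·cosh − (ẋ₀/ω)·sinh
numerator   = 0.7377 − (0.1409)·1.971534 − (1.0899/3.1950)·1.699102 = -0.119698
denominator = 1 − 1.971534 = -0.971534
p = -0.119698 / -0.971534 = 0.1232

p = 0.1232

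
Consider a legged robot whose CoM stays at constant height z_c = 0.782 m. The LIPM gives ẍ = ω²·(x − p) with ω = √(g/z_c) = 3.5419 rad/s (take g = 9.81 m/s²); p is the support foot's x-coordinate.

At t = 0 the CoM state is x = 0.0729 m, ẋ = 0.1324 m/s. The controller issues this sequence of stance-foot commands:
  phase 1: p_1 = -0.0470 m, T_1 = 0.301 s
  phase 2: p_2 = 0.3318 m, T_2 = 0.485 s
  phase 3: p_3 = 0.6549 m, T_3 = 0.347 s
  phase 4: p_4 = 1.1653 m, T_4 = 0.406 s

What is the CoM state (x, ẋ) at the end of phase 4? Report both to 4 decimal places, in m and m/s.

x = 0.8175, ẋ = -0.7078

phase 1: p=-0.0470, T=0.301, ωT=1.066112, cosh=1.624205, sinh=1.279861; start (x,ẋ)=(0.072900, 0.132400) → end (x,ẋ)=(0.195585, 0.758568)
phase 2: p=0.3318, T=0.485, ωT=1.717821, cosh=2.875916, sinh=2.696460; start (x,ẋ)=(0.195585, 0.758568) → end (x,ẋ)=(0.517557, 0.880643)
phase 3: p=0.6549, T=0.347, ωT=1.229039, cosh=1.855259, sinh=1.562685; start (x,ẋ)=(0.517557, 0.880643) → end (x,ẋ)=(0.788632, 0.873643)
phase 4: p=1.1653, T=0.406, ωT=1.438011, cosh=2.224855, sinh=1.987456; start (x,ẋ)=(0.788632, 0.873643) → end (x,ẋ)=(0.817493, -0.707775)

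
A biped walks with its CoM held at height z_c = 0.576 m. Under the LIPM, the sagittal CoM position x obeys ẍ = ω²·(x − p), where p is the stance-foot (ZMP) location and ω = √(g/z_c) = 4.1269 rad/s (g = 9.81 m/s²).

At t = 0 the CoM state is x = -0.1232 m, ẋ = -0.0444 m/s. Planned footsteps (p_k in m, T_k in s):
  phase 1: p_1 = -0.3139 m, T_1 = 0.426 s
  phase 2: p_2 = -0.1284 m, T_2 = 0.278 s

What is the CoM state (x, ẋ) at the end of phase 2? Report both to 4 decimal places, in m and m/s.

x = 1.1994, ẋ = 5.6774

phase 1: p=-0.3139, T=0.426, ωT=1.758059, cosh=2.986774, sinh=2.814395; start (x,ẋ)=(-0.123200, -0.044400) → end (x,ẋ)=(0.225399, 2.082315)
phase 2: p=-0.1284, T=0.278, ωT=1.147278, cosh=1.733554, sinh=1.416054; start (x,ẋ)=(0.225399, 2.082315) → end (x,ẋ)=(1.199430, 5.677376)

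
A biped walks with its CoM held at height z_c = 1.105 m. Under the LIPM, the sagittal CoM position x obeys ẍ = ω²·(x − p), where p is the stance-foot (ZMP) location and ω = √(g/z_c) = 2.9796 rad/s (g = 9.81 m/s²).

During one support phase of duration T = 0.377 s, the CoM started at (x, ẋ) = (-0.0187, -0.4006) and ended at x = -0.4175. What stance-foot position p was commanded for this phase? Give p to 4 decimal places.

ωT = 2.9796·0.377 = 1.123309; cosh(ωT) = 1.700108, sinh(ωT) = 1.374906
x(T) = p + (x₀−p)·cosh(ωT) + (ẋ₀/ω)·sinh(ωT) ⇒ p·(1 − cosh) = x(T) − x₀·cosh − (ẋ₀/ω)·sinh
numerator   = -0.4175 − (-0.0187)·1.700108 − (-0.4006/2.9796)·1.374906 = -0.200855
denominator = 1 − 1.700108 = -0.700108
p = -0.200855 / -0.700108 = 0.2869

p = 0.2869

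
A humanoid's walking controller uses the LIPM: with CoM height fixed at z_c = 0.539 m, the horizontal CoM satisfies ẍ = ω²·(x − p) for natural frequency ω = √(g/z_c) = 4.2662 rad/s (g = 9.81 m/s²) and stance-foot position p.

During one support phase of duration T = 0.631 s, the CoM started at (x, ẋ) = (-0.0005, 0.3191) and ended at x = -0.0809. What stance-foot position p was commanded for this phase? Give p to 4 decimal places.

p = 0.0977

ωT = 4.2662·0.631 = 2.691972; cosh(ωT) = 7.414253, sinh(ωT) = 7.346506
x(T) = p + (x₀−p)·cosh(ωT) + (ẋ₀/ω)·sinh(ωT) ⇒ p·(1 − cosh) = x(T) − x₀·cosh − (ẋ₀/ω)·sinh
numerator   = -0.0809 − (-0.0005)·7.414253 − (0.3191/4.2662)·7.346506 = -0.626691
denominator = 1 − 7.414253 = -6.414253
p = -0.626691 / -6.414253 = 0.0977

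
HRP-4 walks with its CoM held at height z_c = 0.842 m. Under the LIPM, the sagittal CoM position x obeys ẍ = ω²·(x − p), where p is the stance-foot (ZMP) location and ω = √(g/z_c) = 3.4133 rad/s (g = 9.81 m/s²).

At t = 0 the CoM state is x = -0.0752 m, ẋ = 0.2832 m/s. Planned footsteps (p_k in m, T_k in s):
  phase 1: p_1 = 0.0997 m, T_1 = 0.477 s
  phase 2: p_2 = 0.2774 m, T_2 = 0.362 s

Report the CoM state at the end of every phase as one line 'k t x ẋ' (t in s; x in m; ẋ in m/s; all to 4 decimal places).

phase 1: p=0.0997, T=0.477, ωT=1.628144, cosh=2.645352, sinh=2.449059; start (x,ẋ)=(-0.075200, 0.283200) → end (x,ẋ)=(-0.159775, -0.712890)
phase 2: p=0.2774, T=0.362, ωT=1.235615, cosh=1.865574, sinh=1.574918; start (x,ẋ)=(-0.159775, -0.712890) → end (x,ẋ)=(-0.867114, -3.680057)

1 0.4770 -0.1598 -0.7129
2 0.8390 -0.8671 -3.6801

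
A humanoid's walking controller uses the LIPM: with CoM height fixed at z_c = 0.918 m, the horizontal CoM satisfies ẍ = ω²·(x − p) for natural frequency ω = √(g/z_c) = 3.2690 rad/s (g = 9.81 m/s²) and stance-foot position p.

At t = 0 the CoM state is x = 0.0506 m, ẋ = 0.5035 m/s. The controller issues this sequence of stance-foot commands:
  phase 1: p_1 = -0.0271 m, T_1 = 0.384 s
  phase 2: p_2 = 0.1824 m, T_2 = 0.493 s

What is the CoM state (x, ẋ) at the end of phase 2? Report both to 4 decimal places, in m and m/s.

phase 1: p=-0.0271, T=0.384, ωT=1.255296, cosh=1.896934, sinh=1.611943; start (x,ẋ)=(0.050600, 0.503500) → end (x,ẋ)=(0.368567, 1.364542)
phase 2: p=0.1824, T=0.493, ωT=1.611617, cosh=2.605236, sinh=2.405671; start (x,ẋ)=(0.368567, 1.364542) → end (x,ẋ)=(1.671582, 5.019000)

x = 1.6716, ẋ = 5.0190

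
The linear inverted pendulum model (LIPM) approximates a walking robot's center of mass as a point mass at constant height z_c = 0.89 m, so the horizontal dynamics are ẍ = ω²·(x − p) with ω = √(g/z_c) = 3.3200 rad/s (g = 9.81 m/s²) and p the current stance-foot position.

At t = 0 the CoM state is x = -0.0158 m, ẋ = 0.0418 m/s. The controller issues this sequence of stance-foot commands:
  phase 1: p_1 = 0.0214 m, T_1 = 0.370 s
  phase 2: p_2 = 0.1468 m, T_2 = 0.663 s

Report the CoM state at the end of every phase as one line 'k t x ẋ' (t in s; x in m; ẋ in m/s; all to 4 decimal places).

1 0.3700 -0.0279 -0.1153
2 1.0330 -0.8072 -3.1160

phase 1: p=0.0214, T=0.370, ωT=1.228400, cosh=1.854260, sinh=1.561500; start (x,ẋ)=(-0.015800, 0.041800) → end (x,ẋ)=(-0.027919, -0.115343)
phase 2: p=0.1468, T=0.663, ωT=2.201160, cosh=4.573082, sinh=4.462407; start (x,ẋ)=(-0.027919, -0.115343) → end (x,ẋ)=(-0.807235, -3.115965)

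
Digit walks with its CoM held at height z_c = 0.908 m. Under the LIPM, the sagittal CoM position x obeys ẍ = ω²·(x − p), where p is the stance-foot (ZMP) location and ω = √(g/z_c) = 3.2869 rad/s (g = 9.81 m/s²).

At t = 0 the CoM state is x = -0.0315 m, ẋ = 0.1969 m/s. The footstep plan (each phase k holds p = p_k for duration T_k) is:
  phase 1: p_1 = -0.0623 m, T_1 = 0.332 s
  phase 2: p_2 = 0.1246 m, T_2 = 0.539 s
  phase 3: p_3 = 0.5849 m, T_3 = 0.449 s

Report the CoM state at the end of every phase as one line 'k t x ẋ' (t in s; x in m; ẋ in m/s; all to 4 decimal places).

phase 1: p=-0.0623, T=0.332, ωT=1.091251, cosh=1.656896, sinh=1.321100; start (x,ẋ)=(-0.031500, 0.196900) → end (x,ẋ)=(0.067872, 0.459986)
phase 2: p=0.1246, T=0.539, ωT=1.771639, cosh=3.025269, sinh=2.855215; start (x,ẋ)=(0.067872, 0.459986) → end (x,ẋ)=(0.352557, 0.859204)
phase 3: p=0.5849, T=0.449, ωT=1.475818, cosh=2.301602, sinh=2.073011; start (x,ẋ)=(0.352557, 0.859204) → end (x,ẋ)=(0.592030, 0.394414)

1 0.3320 0.0679 0.4600
2 0.8710 0.3526 0.8592
3 1.3200 0.5920 0.3944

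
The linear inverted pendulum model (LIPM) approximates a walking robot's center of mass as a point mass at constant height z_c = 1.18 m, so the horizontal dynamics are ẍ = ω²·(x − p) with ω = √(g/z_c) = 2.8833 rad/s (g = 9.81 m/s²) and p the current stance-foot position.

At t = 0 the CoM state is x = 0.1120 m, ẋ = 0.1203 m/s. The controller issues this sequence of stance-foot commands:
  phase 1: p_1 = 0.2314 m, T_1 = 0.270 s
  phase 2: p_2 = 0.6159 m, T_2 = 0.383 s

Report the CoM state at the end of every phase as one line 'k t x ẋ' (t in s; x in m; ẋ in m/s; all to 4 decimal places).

phase 1: p=0.2314, T=0.270, ωT=0.778491, cosh=1.318641, sinh=0.859542; start (x,ẋ)=(0.112000, 0.120300) → end (x,ẋ)=(0.109817, -0.137279)
phase 2: p=0.6159, T=0.383, ωT=1.104304, cosh=1.674283, sinh=1.342841; start (x,ẋ)=(0.109817, -0.137279) → end (x,ẋ)=(-0.295361, -2.189302)

1 0.2700 0.1098 -0.1373
2 0.6530 -0.2954 -2.1893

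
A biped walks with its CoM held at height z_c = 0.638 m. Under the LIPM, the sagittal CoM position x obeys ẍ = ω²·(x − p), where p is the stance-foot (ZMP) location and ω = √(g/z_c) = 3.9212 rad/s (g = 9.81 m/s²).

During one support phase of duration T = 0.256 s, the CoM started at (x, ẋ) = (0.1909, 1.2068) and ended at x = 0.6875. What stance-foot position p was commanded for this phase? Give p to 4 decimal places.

ωT = 3.9212·0.256 = 1.003827; cosh(ωT) = 1.547590, sinh(ωT) = 1.181115
x(T) = p + (x₀−p)·cosh(ωT) + (ẋ₀/ω)·sinh(ωT) ⇒ p·(1 − cosh) = x(T) − x₀·cosh − (ẋ₀/ω)·sinh
numerator   = 0.6875 − (0.1909)·1.547590 − (1.2068/3.9212)·1.181115 = 0.028562
denominator = 1 − 1.547590 = -0.547590
p = 0.028562 / -0.547590 = -0.0522

p = -0.0522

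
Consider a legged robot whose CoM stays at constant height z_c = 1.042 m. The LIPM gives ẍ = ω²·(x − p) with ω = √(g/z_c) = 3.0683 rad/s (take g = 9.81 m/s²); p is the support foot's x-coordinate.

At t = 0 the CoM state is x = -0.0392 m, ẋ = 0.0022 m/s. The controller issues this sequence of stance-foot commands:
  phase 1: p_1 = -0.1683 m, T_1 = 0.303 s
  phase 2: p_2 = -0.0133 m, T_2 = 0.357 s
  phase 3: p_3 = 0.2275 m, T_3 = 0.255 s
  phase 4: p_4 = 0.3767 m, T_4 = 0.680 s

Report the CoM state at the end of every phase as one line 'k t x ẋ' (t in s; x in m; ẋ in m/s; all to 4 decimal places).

1 0.3030 0.0215 0.4269
2 0.6600 0.2293 0.8514
3 0.9150 0.4698 1.1304
4 1.5950 2.2187 5.7566

phase 1: p=-0.1683, T=0.303, ωT=0.929695, cosh=1.464205, sinh=1.069531; start (x,ẋ)=(-0.039200, 0.002200) → end (x,ẋ)=(0.021496, 0.426881)
phase 2: p=-0.0133, T=0.357, ωT=1.095383, cosh=1.662370, sinh=1.327958; start (x,ẋ)=(0.021496, 0.426881) → end (x,ẋ)=(0.229297, 0.851412)
phase 3: p=0.2275, T=0.255, ωT=0.782416, cosh=1.322025, sinh=0.864725; start (x,ẋ)=(0.229297, 0.851412) → end (x,ẋ)=(0.469826, 1.130357)
phase 4: p=0.3767, T=0.680, ωT=2.086444, cosh=4.090172, sinh=3.966044; start (x,ẋ)=(0.469826, 1.130357) → end (x,ẋ)=(2.218685, 5.756603)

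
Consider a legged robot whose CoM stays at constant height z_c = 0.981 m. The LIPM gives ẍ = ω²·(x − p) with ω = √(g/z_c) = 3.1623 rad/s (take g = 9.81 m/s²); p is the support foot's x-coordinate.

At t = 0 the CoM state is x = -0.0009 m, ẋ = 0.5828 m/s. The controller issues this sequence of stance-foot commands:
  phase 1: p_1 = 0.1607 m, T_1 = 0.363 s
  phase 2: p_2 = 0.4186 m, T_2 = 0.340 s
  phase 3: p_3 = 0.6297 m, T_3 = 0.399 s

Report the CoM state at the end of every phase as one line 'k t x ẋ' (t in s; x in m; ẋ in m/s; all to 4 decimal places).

1 0.3630 0.1416 0.2866
2 0.7030 0.0828 -0.6652
3 1.1020 -0.7551 -4.0779

phase 1: p=0.1607, T=0.363, ωT=1.147915, cosh=1.734456, sinh=1.417158; start (x,ẋ)=(-0.000900, 0.582800) → end (x,ẋ)=(0.141589, 0.286634)
phase 2: p=0.4186, T=0.340, ωT=1.075182, cosh=1.635881, sinh=1.294645; start (x,ẋ)=(0.141589, 0.286634) → end (x,ẋ)=(0.082791, -0.665200)
phase 3: p=0.6297, T=0.399, ωT=1.261758, cosh=1.907390, sinh=1.624234; start (x,ẋ)=(0.082791, -0.665200) → end (x,ẋ)=(-0.755132, -4.077895)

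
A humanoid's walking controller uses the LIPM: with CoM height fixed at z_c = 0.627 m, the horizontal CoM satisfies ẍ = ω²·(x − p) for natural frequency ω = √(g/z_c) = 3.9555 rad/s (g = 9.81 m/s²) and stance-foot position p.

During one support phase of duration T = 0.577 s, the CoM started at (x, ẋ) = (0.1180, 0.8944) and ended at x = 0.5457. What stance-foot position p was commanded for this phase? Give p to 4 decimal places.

p = 0.2873

ωT = 3.9555·0.577 = 2.282323; cosh(ωT) = 4.950735, sinh(ωT) = 4.848688
x(T) = p + (x₀−p)·cosh(ωT) + (ẋ₀/ω)·sinh(ωT) ⇒ p·(1 − cosh) = x(T) − x₀·cosh − (ẋ₀/ω)·sinh
numerator   = 0.5457 − (0.1180)·4.950735 − (0.8944/3.9555)·4.848688 = -1.134850
denominator = 1 − 4.950735 = -3.950735
p = -1.134850 / -3.950735 = 0.2873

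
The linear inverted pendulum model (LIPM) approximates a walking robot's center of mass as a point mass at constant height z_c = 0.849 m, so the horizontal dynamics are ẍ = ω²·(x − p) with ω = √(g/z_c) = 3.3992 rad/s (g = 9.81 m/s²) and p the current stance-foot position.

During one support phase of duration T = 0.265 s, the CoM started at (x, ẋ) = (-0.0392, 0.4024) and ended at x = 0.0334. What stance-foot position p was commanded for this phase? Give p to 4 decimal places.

p = 0.0739

ωT = 3.3992·0.265 = 0.900788; cosh(ωT) = 1.433896, sinh(ωT) = 1.027646
x(T) = p + (x₀−p)·cosh(ωT) + (ẋ₀/ω)·sinh(ωT) ⇒ p·(1 − cosh) = x(T) − x₀·cosh − (ẋ₀/ω)·sinh
numerator   = 0.0334 − (-0.0392)·1.433896 − (0.4024/3.3992)·1.027646 = -0.032045
denominator = 1 − 1.433896 = -0.433896
p = -0.032045 / -0.433896 = 0.0739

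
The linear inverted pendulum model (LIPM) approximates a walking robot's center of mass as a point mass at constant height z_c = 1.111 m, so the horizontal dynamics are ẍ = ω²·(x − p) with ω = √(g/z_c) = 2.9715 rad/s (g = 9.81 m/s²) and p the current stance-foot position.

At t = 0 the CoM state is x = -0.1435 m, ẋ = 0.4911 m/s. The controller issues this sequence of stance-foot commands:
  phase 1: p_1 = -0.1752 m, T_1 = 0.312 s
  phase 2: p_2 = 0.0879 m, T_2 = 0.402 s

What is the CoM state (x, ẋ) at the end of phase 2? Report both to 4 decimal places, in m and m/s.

x = 0.4275, ẋ = 1.2935

phase 1: p=-0.1752, T=0.312, ωT=0.927108, cosh=1.461443, sinh=1.065747; start (x,ẋ)=(-0.143500, 0.491100) → end (x,ẋ)=(0.047264, 0.818104)
phase 2: p=0.0879, T=0.402, ωT=1.194543, cosh=1.802445, sinh=1.499603; start (x,ẋ)=(0.047264, 0.818104) → end (x,ẋ)=(0.427522, 1.293511)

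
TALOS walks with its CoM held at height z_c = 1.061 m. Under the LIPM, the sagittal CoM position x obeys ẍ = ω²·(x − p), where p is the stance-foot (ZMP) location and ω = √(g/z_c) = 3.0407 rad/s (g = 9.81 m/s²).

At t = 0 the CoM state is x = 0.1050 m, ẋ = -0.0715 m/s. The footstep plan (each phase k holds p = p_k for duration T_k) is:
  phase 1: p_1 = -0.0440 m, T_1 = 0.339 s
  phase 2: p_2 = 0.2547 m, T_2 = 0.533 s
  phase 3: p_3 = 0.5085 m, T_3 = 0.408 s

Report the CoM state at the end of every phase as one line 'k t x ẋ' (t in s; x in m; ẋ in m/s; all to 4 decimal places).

1 0.3390 0.1627 0.4413
2 0.8720 0.3654 0.4793
3 1.2800 0.4902 0.2088

phase 1: p=-0.0440, T=0.339, ωT=1.030797, cosh=1.580011, sinh=1.223289; start (x,ẋ)=(0.105000, -0.071500) → end (x,ẋ)=(0.162657, 0.441258)
phase 2: p=0.2547, T=0.533, ωT=1.620693, cosh=2.627178, sinh=2.429416; start (x,ẋ)=(0.162657, 0.441258) → end (x,ẋ)=(0.365436, 0.479328)
phase 3: p=0.5085, T=0.408, ωT=1.240606, cosh=1.873458, sinh=1.584249; start (x,ẋ)=(0.365436, 0.479328) → end (x,ẋ)=(0.490213, 0.208831)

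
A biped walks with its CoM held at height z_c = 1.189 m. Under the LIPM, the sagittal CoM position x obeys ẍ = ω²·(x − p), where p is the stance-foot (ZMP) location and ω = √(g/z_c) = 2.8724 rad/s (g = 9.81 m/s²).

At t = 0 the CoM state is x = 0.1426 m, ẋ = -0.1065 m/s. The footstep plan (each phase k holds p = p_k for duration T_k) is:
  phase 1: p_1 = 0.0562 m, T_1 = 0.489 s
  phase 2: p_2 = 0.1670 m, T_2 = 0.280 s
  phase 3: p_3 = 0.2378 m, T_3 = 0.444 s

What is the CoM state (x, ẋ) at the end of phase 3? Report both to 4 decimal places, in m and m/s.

x = 0.4568, ẋ = 0.7147

phase 1: p=0.0562, T=0.489, ωT=1.404604, cosh=2.159688, sinh=1.914224; start (x,ẋ)=(0.142600, -0.106500) → end (x,ẋ)=(0.171823, 0.245056)
phase 2: p=0.1670, T=0.280, ωT=0.804272, cosh=1.341241, sinh=0.893828; start (x,ẋ)=(0.171823, 0.245056) → end (x,ẋ)=(0.249725, 0.341063)
phase 3: p=0.2378, T=0.444, ωT=1.275346, cosh=1.929636, sinh=1.650302; start (x,ẋ)=(0.249725, 0.341063) → end (x,ẋ)=(0.456765, 0.714659)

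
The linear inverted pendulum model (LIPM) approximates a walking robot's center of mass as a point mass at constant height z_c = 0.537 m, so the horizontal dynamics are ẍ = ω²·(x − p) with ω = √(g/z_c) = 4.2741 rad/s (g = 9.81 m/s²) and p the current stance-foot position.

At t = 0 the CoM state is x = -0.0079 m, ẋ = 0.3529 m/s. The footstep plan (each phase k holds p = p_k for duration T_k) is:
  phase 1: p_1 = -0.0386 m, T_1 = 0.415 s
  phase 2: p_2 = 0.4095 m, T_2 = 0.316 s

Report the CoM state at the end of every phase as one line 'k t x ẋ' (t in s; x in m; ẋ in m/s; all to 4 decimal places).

phase 1: p=-0.0386, T=0.415, ωT=1.773751, cosh=3.031307, sinh=2.861612; start (x,ẋ)=(-0.007900, 0.352900) → end (x,ẋ)=(0.290736, 1.445234)
phase 2: p=0.4095, T=0.316, ωT=1.350616, cosh=2.059441, sinh=1.800360; start (x,ẋ)=(0.290736, 1.445234) → end (x,ẋ)=(0.773682, 2.062496)

1 0.4150 0.2907 1.4452
2 0.7310 0.7737 2.0625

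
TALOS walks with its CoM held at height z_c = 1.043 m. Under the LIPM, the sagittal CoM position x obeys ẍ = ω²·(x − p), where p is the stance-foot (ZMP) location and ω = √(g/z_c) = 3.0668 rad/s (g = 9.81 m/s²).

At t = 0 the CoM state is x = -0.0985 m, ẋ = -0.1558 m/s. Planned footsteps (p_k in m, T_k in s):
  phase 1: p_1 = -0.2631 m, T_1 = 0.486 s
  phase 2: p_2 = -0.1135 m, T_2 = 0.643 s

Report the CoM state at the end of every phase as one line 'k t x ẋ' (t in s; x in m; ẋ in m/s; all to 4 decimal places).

phase 1: p=-0.2631, T=0.486, ωT=1.490465, cosh=2.332213, sinh=2.106945; start (x,ẋ)=(-0.098500, -0.155800) → end (x,ẋ)=(0.013745, 0.700217)
phase 2: p=-0.1135, T=0.643, ωT=1.971952, cosh=3.661938, sinh=3.522753; start (x,ẋ)=(0.013745, 0.700217) → end (x,ẋ)=(1.156784, 3.938852)

1 0.4860 0.0137 0.7002
2 1.1290 1.1568 3.9389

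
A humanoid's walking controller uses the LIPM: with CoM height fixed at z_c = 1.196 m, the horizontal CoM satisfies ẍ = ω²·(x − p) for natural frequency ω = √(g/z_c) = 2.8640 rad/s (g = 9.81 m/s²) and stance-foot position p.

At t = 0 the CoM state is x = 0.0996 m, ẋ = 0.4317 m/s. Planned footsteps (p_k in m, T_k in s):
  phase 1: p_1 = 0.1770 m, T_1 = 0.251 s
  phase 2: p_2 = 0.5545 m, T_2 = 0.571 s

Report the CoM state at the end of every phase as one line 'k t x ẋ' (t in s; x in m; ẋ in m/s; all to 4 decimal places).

1 0.2510 0.1967 0.3747
2 0.8220 -0.0755 -1.5317

phase 1: p=0.1770, T=0.251, ωT=0.718864, cosh=1.269703, sinh=0.782398; start (x,ẋ)=(0.099600, 0.431700) → end (x,ẋ)=(0.196658, 0.374694)
phase 2: p=0.5545, T=0.571, ωT=1.635344, cosh=2.663054, sinh=2.468169; start (x,ẋ)=(0.196658, 0.374694) → end (x,ẋ)=(-0.075544, -1.531694)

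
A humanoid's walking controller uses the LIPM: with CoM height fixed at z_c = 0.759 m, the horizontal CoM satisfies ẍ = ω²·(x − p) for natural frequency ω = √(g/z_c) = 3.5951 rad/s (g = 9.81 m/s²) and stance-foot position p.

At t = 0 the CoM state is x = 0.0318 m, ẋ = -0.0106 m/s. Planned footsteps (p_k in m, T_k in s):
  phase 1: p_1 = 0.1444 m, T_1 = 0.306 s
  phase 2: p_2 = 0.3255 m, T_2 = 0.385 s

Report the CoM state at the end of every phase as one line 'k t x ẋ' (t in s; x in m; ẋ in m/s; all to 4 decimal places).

phase 1: p=0.1444, T=0.306, ωT=1.100101, cosh=1.668653, sinh=1.335815; start (x,ẋ)=(0.031800, -0.010600) → end (x,ẋ)=(-0.047429, -0.558437)
phase 2: p=0.3255, T=0.385, ωT=1.384113, cosh=2.120916, sinh=1.870370; start (x,ẋ)=(-0.047429, -0.558437) → end (x,ẋ)=(-0.755981, -3.692034)

1 0.3060 -0.0474 -0.5584
2 0.6910 -0.7560 -3.6920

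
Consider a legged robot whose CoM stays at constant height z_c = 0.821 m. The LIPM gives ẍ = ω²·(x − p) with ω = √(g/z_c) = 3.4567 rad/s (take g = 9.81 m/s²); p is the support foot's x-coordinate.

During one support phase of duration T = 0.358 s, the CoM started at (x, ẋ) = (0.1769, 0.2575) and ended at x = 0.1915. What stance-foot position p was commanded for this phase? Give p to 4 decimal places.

p = 0.2955

ωT = 3.4567·0.358 = 1.237499; cosh(ωT) = 1.868545, sinh(ωT) = 1.578436
x(T) = p + (x₀−p)·cosh(ωT) + (ẋ₀/ω)·sinh(ωT) ⇒ p·(1 − cosh) = x(T) − x₀·cosh − (ẋ₀/ω)·sinh
numerator   = 0.1915 − (0.1769)·1.868545 − (0.2575/3.4567)·1.578436 = -0.256628
denominator = 1 − 1.868545 = -0.868545
p = -0.256628 / -0.868545 = 0.2955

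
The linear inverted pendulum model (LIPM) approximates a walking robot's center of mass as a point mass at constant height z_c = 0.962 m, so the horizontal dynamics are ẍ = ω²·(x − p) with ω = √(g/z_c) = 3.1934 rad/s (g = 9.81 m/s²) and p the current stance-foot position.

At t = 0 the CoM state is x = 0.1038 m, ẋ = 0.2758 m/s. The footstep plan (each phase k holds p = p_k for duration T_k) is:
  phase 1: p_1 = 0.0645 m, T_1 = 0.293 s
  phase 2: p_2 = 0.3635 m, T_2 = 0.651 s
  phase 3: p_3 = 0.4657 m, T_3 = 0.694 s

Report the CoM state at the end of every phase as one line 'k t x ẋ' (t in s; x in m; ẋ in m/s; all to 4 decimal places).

phase 1: p=0.0645, T=0.293, ωT=0.935666, cosh=1.470618, sinh=1.078293; start (x,ẋ)=(0.103800, 0.275800) → end (x,ẋ)=(0.215423, 0.540923)
phase 2: p=0.3635, T=0.651, ωT=2.078903, cosh=4.060382, sinh=3.935314; start (x,ẋ)=(0.215423, 0.540923) → end (x,ẋ)=(0.428844, 0.335462)
phase 3: p=0.4657, T=0.694, ωT=2.216220, cosh=4.640805, sinh=4.531784; start (x,ẋ)=(0.428844, 0.335462) → end (x,ẋ)=(0.770715, 1.023437)

1 0.2930 0.2154 0.5409
2 0.9440 0.4288 0.3355
3 1.6380 0.7707 1.0234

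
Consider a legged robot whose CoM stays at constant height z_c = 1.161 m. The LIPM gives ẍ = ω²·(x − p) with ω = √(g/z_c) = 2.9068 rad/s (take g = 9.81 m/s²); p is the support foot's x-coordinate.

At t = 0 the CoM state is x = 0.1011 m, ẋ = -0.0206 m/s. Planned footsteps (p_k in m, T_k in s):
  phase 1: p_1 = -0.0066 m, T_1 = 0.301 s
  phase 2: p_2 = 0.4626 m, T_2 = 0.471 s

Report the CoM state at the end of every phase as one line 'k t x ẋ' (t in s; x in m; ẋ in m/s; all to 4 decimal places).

phase 1: p=-0.0066, T=0.301, ωT=0.874947, cosh=1.407816, sinh=0.990932; start (x,ẋ)=(0.101100, -0.020600) → end (x,ẋ)=(0.137999, 0.281222)
phase 2: p=0.4626, T=0.471, ωT=1.369103, cosh=2.093078, sinh=1.838743; start (x,ẋ)=(0.137999, 0.281222) → end (x,ẋ)=(-0.038923, -1.146325)

1 0.3010 0.1380 0.2812
2 0.7720 -0.0389 -1.1463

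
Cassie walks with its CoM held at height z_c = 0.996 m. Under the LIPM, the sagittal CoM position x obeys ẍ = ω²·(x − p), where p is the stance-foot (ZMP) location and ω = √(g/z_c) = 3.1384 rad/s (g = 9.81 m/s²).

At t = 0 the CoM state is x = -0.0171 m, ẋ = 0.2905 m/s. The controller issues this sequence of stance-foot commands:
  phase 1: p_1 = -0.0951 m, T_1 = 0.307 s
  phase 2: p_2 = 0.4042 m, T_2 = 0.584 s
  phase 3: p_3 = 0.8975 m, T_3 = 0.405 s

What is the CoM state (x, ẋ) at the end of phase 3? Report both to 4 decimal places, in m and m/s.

phase 1: p=-0.0951, T=0.307, ωT=0.963489, cosh=1.501192, sinh=1.119632; start (x,ẋ)=(-0.017100, 0.290500) → end (x,ẋ)=(0.125630, 0.710177)
phase 2: p=0.4042, T=0.584, ωT=1.832826, cosh=3.205743, sinh=3.045783; start (x,ẋ)=(0.125630, 0.710177) → end (x,ẋ)=(0.200393, -0.386178)
phase 3: p=0.8975, T=0.405, ωT=1.271052, cosh=1.922568, sinh=1.642032; start (x,ẋ)=(0.200393, -0.386178) → end (x,ẋ)=(-0.644786, -4.334889)

x = -0.6448, ẋ = -4.3349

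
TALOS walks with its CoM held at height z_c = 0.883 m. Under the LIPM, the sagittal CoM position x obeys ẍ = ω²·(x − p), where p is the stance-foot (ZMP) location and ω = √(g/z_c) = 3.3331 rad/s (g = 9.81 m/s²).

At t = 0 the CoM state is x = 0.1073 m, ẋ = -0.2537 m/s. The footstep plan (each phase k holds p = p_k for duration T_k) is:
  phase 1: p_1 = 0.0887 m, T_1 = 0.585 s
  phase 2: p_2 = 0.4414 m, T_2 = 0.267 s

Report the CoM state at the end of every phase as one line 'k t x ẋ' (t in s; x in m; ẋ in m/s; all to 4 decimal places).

phase 1: p=0.0887, T=0.585, ωT=1.949863, cosh=3.585011, sinh=3.442717; start (x,ẋ)=(0.107300, -0.253700) → end (x,ẋ)=(-0.106662, -0.696084)
phase 2: p=0.4414, T=0.267, ωT=0.889938, cosh=1.422830, sinh=1.012148; start (x,ẋ)=(-0.106662, -0.696084) → end (x,ẋ)=(-0.549776, -2.839347)

1 0.5850 -0.1067 -0.6961
2 0.8520 -0.5498 -2.8393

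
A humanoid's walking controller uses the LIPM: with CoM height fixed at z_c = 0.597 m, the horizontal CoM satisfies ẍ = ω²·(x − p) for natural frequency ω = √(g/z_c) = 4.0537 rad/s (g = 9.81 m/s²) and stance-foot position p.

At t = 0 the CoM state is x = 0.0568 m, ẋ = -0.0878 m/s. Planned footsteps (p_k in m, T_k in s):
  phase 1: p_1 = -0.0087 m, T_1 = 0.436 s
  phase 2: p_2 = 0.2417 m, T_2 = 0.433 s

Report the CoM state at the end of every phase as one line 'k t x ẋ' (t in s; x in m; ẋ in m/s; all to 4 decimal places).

1 0.4360 0.1271 0.4902
2 0.8690 0.2396 0.1566

phase 1: p=-0.0087, T=0.436, ωT=1.767413, cosh=3.013230, sinh=2.842456; start (x,ẋ)=(0.056800, -0.087800) → end (x,ẋ)=(0.127101, 0.490160)
phase 2: p=0.2417, T=0.433, ωT=1.755252, cosh=2.978885, sinh=2.806021; start (x,ẋ)=(0.127101, 0.490160) → end (x,ẋ)=(0.239618, 0.156595)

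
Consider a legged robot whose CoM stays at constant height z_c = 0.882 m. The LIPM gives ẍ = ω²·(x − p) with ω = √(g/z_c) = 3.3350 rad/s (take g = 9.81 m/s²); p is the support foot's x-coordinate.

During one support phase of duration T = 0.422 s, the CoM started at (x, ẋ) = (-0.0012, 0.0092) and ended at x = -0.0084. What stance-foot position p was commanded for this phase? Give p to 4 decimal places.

ωT = 3.3350·0.422 = 1.407370; cosh(ωT) = 2.164992, sinh(ωT) = 1.920205
x(T) = p + (x₀−p)·cosh(ωT) + (ẋ₀/ω)·sinh(ωT) ⇒ p·(1 − cosh) = x(T) − x₀·cosh − (ẋ₀/ω)·sinh
numerator   = -0.0084 − (-0.0012)·2.164992 − (0.0092/3.3350)·1.920205 = -0.011099
denominator = 1 − 2.164992 = -1.164992
p = -0.011099 / -1.164992 = 0.0095

p = 0.0095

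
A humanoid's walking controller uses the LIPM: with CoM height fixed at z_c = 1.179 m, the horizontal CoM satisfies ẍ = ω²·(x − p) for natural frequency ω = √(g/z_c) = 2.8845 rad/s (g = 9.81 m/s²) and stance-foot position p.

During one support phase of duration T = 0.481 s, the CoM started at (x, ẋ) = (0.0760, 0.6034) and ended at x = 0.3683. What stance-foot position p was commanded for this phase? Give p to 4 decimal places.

p = 0.1651

ωT = 2.8845·0.481 = 1.387444; cosh(ωT) = 2.127158, sinh(ωT) = 1.877445
x(T) = p + (x₀−p)·cosh(ωT) + (ẋ₀/ω)·sinh(ωT) ⇒ p·(1 − cosh) = x(T) − x₀·cosh − (ẋ₀/ω)·sinh
numerator   = 0.3683 − (0.0760)·2.127158 − (0.6034/2.8845)·1.877445 = -0.186101
denominator = 1 − 2.127158 = -1.127158
p = -0.186101 / -1.127158 = 0.1651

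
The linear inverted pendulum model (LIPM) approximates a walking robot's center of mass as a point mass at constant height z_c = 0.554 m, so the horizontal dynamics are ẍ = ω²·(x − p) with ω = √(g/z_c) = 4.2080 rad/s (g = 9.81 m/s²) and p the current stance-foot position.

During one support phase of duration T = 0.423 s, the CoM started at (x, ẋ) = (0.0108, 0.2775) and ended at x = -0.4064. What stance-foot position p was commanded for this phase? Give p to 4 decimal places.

p = 0.3071

ωT = 4.2080·0.423 = 1.779984; cosh(ωT) = 3.049201, sinh(ωT) = 2.880560
x(T) = p + (x₀−p)·cosh(ωT) + (ẋ₀/ω)·sinh(ωT) ⇒ p·(1 − cosh) = x(T) − x₀·cosh − (ẋ₀/ω)·sinh
numerator   = -0.4064 − (0.0108)·3.049201 − (0.2775/4.2080)·2.880560 = -0.629292
denominator = 1 − 3.049201 = -2.049201
p = -0.629292 / -2.049201 = 0.3071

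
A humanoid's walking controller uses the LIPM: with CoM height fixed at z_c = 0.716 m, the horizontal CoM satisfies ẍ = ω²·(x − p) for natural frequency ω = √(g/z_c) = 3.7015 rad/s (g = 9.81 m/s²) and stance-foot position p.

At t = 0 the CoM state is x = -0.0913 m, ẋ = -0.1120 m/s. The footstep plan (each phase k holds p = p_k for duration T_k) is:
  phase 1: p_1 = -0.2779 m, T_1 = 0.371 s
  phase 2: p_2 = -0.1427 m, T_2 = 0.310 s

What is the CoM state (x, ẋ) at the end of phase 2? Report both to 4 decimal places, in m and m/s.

phase 1: p=-0.2779, T=0.371, ωT=1.373256, cosh=2.100734, sinh=1.847453; start (x,ẋ)=(-0.091300, -0.112000) → end (x,ẋ)=(0.058197, 1.040753)
phase 2: p=-0.1427, T=0.310, ωT=1.147465, cosh=1.733819, sinh=1.416378; start (x,ẋ)=(0.058197, 1.040753) → end (x,ẋ)=(0.603863, 2.857724)

x = 0.6039, ẋ = 2.8577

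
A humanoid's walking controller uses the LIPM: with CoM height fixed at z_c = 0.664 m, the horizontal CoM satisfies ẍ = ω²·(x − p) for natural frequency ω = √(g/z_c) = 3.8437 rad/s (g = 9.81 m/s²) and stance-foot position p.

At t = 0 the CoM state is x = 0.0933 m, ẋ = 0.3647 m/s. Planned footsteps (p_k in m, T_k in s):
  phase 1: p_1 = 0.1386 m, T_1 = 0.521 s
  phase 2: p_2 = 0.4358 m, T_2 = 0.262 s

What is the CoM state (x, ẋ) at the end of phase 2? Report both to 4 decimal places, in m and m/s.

x = 0.4740, ẋ = 0.5908

phase 1: p=0.1386, T=0.521, ωT=2.002568, cosh=3.771521, sinh=3.636533; start (x,ẋ)=(0.093300, 0.364700) → end (x,ẋ)=(0.312794, 0.742282)
phase 2: p=0.4358, T=0.262, ωT=1.007049, cosh=1.551404, sinh=1.186108; start (x,ẋ)=(0.312794, 0.742282) → end (x,ẋ)=(0.474024, 0.590787)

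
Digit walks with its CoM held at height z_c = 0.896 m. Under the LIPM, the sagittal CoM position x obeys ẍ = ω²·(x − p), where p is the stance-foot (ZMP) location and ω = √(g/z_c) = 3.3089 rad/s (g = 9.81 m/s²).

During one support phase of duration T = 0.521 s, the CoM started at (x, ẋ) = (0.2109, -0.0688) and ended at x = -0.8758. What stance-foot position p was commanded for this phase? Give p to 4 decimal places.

ωT = 3.3089·0.521 = 1.723937; cosh(ωT) = 2.892460, sinh(ωT) = 2.714097
x(T) = p + (x₀−p)·cosh(ωT) + (ẋ₀/ω)·sinh(ωT) ⇒ p·(1 − cosh) = x(T) − x₀·cosh − (ẋ₀/ω)·sinh
numerator   = -0.8758 − (0.2109)·2.892460 − (-0.0688/3.3089)·2.714097 = -1.429387
denominator = 1 − 2.892460 = -1.892460
p = -1.429387 / -1.892460 = 0.7553

p = 0.7553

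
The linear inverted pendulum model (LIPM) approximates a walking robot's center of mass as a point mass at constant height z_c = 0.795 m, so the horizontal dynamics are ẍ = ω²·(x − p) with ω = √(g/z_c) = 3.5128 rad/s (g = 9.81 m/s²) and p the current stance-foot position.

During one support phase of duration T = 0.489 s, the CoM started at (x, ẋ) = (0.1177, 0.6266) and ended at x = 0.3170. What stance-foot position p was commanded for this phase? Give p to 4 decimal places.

p = 0.2679

ωT = 3.5128·0.489 = 1.717759; cosh(ωT) = 2.875748, sinh(ωT) = 2.696280
x(T) = p + (x₀−p)·cosh(ωT) + (ẋ₀/ω)·sinh(ωT) ⇒ p·(1 − cosh) = x(T) − x₀·cosh − (ẋ₀/ω)·sinh
numerator   = 0.3170 − (0.1177)·2.875748 − (0.6266/3.5128)·2.696280 = -0.502428
denominator = 1 − 2.875748 = -1.875748
p = -0.502428 / -1.875748 = 0.2679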